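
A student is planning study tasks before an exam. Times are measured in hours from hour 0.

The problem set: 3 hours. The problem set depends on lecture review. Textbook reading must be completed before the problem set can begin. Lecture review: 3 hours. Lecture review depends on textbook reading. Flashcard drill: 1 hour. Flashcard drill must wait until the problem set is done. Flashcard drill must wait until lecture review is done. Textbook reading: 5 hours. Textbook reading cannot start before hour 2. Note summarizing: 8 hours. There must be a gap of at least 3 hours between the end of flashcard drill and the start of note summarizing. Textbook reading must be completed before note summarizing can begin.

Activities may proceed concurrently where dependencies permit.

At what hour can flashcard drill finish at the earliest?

14

Textbook reading waits on its own release at hour 2, so it starts at hour 2 and finishes at 2 + 5 = hour 7.
Lecture review waits on textbook reading (finishes hour 7), so it starts at hour 7 and finishes at 7 + 3 = hour 10.
The problem set has to wait for lecture review (finishes hour 10); textbook reading (finishes hour 7). The latest of these is hour 10, so the problem set runs hour 10 to 10 + 3 = hour 13.
Flashcard drill has to wait for the problem set (finishes hour 13); lecture review (finishes hour 10). The latest of these is hour 13, so flashcard drill runs hour 13 to 13 + 1 = hour 14.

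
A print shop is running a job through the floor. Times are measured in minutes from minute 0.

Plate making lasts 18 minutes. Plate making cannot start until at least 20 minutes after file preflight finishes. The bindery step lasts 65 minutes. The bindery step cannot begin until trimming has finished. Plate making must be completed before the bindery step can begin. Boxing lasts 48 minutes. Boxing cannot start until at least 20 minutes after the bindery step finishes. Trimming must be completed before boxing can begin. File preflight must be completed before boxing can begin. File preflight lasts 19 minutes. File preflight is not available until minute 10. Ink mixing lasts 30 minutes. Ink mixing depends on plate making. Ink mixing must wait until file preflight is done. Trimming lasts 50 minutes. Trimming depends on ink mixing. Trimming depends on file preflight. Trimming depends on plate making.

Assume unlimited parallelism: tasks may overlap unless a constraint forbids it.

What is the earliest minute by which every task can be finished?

File preflight waits on its own release at minute 10, so it starts at minute 10 and finishes at 10 + 19 = minute 29.
Plate making cannot begin until file preflight (finishes minute 29, plus 20-minute gap → minute 49). It runs from minute 49 to 49 + 18 = minute 67.
Ink mixing needs all of plate making (finishes minute 67); file preflight (finishes minute 29). That puts its earliest start at minute 67; it finishes at 67 + 30 = minute 97.
For trimming: ink mixing (finishes minute 97); file preflight (finishes minute 29); plate making (finishes minute 67). Taking the maximum gives a start of minute 97, and it finishes at 97 + 50 = minute 147.
The bindery step has to wait for trimming (finishes minute 147); plate making (finishes minute 67). The latest of these is minute 147, so the bindery step runs minute 147 to 147 + 65 = minute 212.
Boxing cannot start until the bindery step (finishes minute 212, plus 20-minute gap → minute 232); trimming (finishes minute 147); file preflight (finishes minute 29). The controlling bound is minute 232, so boxing finishes at 232 + 48 = minute 280.
All tasks are finished once the last one completes. Finish times: File preflight at 29, Plate making at 67, Ink mixing at 97, Trimming at 147, The bindery step at 212, Boxing at 280. The latest is minute 280.

280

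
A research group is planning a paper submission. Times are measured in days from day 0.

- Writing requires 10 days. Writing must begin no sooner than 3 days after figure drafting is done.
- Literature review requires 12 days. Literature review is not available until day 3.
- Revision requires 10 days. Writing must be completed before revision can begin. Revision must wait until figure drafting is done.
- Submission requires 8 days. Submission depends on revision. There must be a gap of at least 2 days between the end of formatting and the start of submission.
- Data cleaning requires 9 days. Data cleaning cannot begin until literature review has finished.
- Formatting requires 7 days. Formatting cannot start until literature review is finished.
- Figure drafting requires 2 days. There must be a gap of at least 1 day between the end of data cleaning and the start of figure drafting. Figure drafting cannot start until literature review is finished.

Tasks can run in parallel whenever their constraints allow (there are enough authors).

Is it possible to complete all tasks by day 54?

No

Literature review cannot begin until its own release at day 3. It runs from day 3 to 3 + 12 = day 15.
Formatting cannot begin until literature review (finishes day 15). It runs from day 15 to 15 + 7 = day 22.
Data cleaning cannot begin until literature review (finishes day 15). It runs from day 15 to 15 + 9 = day 24.
Figure drafting has to wait for data cleaning (finishes day 24, plus 1-day gap → day 25); literature review (finishes day 15). The latest of these is day 25, so figure drafting runs day 25 to 25 + 2 = day 27.
After figure drafting (finishes day 27, plus 3-day gap → day 30), writing can start at day 30 and finishes at day 40.
For revision: writing (finishes day 40); figure drafting (finishes day 27). Taking the maximum gives a start of day 40, and it finishes at 40 + 10 = day 50.
Submission cannot start until revision (finishes day 50); formatting (finishes day 22, plus 2-day gap → day 24). The controlling bound is day 50, so submission finishes at 50 + 8 = day 58.
The earliest everything can be done is day 58, which is after the deadline of 54, so it is not possible.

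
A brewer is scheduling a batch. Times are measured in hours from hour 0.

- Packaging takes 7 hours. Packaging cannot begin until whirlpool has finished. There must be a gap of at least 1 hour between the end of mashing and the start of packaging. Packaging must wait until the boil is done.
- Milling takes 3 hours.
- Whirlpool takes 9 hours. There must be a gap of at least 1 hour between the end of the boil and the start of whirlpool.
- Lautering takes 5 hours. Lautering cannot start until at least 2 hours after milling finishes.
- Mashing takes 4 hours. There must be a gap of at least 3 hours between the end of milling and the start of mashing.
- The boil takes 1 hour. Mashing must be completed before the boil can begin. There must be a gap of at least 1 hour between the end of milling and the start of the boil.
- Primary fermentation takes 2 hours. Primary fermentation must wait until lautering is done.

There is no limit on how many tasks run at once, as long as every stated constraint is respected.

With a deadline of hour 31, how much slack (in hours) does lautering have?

19

Nothing blocks milling, so it runs from hour 0 to hour 3.
Lautering waits on milling (finishes hour 3, plus 2-hour gap → hour 5), so it starts at hour 5 and finishes at 5 + 5 = hour 10.

Working backward from the deadline:
To finish by hour 31, primary fermentation (duration 2) must start no later than hour 29.
Lautering feeds into primary fermentation (must start by hour 29); so lautering must finish by hour 29 and therefore start by hour 24.
So lautering can start as early as hour 5 and as late as hour 24, giving 24 − 5 = 19 hours of slack.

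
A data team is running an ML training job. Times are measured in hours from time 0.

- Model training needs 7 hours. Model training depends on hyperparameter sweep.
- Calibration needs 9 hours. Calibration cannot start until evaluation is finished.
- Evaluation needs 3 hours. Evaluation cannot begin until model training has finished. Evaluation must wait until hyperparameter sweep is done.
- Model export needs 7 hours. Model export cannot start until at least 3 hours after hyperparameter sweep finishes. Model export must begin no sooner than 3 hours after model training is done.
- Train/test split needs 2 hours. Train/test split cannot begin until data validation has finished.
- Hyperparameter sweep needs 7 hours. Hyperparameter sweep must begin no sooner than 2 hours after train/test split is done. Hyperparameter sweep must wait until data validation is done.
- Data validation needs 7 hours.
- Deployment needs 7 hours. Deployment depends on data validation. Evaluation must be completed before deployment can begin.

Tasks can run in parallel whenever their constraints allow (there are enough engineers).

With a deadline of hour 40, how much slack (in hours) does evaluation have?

3

Data validation has no prerequisites, so it starts at hour 0 and finishes at hour 7.
Train/test split waits on data validation (finishes hour 7), so it starts at hour 7 and finishes at 7 + 2 = hour 9.
For hyperparameter sweep: train/test split (finishes hour 9, plus 2-hour gap → hour 11); data validation (finishes hour 7). Taking the maximum gives a start of hour 11, and it finishes at 11 + 7 = hour 18.
Model training cannot begin until hyperparameter sweep (finishes hour 18). It runs from hour 18 to 18 + 7 = hour 25.
For evaluation: model training (finishes hour 25); hyperparameter sweep (finishes hour 18). Taking the maximum gives a start of hour 25, and it finishes at 25 + 3 = hour 28.

Working backward from the deadline:
Calibration must finish by hour 40; it takes 9 hours, so it must start by 40 − 9 = hour 31.
Deployment must finish by hour 40; it takes 7 hours, so it must start by 40 − 7 = hour 33.
For evaluation: calibration (must start by hour 31); deployment (must start by hour 33). The most restrictive is hour 31; with a 3-hour duration, evaluation must start by hour 28.
So evaluation can start as early as hour 25 and as late as hour 28, giving 28 − 25 = 3 hours of slack.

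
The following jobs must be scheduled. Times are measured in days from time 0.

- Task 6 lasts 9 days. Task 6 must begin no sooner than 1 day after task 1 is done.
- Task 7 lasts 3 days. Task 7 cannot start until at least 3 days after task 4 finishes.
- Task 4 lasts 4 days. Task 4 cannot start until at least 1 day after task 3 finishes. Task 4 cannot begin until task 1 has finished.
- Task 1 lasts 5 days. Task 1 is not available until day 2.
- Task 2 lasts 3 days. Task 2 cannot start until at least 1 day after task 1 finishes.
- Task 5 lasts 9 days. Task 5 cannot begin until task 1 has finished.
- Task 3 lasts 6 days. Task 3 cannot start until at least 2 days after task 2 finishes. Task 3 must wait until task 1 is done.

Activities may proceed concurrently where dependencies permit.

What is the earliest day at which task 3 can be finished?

Task 1 waits on its own release at day 2, so it starts at day 2 and finishes at 2 + 5 = day 7.
Task 2 waits on task 1 (finishes day 7, plus 1-day gap → day 8), so it starts at day 8 and finishes at 8 + 3 = day 11.
Task 3 has to wait for task 2 (finishes day 11, plus 2-day gap → day 13); task 1 (finishes day 7). The latest of these is day 13, so task 3 runs day 13 to 13 + 6 = day 19.

19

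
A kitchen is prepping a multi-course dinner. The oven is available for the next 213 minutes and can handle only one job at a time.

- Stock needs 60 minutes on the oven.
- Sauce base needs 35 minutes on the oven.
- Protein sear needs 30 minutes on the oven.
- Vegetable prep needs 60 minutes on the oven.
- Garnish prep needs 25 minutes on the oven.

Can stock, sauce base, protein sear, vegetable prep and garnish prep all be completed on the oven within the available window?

Yes

Running back to back, the jobs need 60 + 35 + 30 + 60 + 25 = 210 minutes on the oven.
Since 210 ≤ 213, they fit within the window.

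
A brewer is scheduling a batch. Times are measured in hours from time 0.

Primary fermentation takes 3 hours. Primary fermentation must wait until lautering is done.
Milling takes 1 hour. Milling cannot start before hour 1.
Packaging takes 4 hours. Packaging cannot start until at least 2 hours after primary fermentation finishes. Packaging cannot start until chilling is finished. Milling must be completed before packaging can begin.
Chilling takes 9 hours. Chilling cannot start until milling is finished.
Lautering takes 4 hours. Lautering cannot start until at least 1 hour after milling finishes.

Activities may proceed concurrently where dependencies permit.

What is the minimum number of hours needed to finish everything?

Milling waits on its own release at hour 1, so it starts at hour 1 and finishes at 1 + 1 = hour 2.
Chilling cannot begin until milling (finishes hour 2). It runs from hour 2 to 2 + 9 = hour 11.
After milling (finishes hour 2, plus 1-hour gap → hour 3), lautering can start at hour 3 and finishes at hour 7.
Primary fermentation cannot begin until lautering (finishes hour 7). It runs from hour 7 to 7 + 3 = hour 10.
Packaging needs all of primary fermentation (finishes hour 10, plus 2-hour gap → hour 12); chilling (finishes hour 11); milling (finishes hour 2). That puts its earliest start at hour 12; it finishes at 12 + 4 = hour 16.
All tasks are finished once the last one completes. Finish times: Milling at 2, Lautering at 7, Chilling at 11, Primary fermentation at 10, Packaging at 16. The latest is hour 16.

16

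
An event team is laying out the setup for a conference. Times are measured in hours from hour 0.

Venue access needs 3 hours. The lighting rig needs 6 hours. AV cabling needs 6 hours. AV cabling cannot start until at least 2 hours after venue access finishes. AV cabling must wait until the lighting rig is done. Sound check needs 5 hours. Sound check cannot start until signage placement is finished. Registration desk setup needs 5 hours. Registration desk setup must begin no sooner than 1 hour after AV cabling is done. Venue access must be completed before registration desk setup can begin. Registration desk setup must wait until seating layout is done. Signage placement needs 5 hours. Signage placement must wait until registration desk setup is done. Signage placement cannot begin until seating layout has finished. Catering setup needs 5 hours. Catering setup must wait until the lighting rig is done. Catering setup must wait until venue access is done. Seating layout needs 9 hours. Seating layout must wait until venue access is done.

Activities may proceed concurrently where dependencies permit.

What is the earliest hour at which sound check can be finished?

The lighting rig has no prerequisites, so it starts at hour 0 and finishes at hour 6.
Venue access can start immediately at hour 0; it finishes at hour 3.
Seating layout cannot begin until venue access (finishes hour 3). It runs from hour 3 to 3 + 9 = hour 12.
For AV cabling: venue access (finishes hour 3, plus 2-hour gap → hour 5); the lighting rig (finishes hour 6). Taking the maximum gives a start of hour 6, and it finishes at 6 + 6 = hour 12.
Registration desk setup has to wait for AV cabling (finishes hour 12, plus 1-hour gap → hour 13); venue access (finishes hour 3); seating layout (finishes hour 12). The latest of these is hour 13, so registration desk setup runs hour 13 to 13 + 5 = hour 18.
For signage placement: registration desk setup (finishes hour 18); seating layout (finishes hour 12). Taking the maximum gives a start of hour 18, and it finishes at 18 + 5 = hour 23.
Sound check cannot begin until signage placement (finishes hour 23). It runs from hour 23 to 23 + 5 = hour 28.

28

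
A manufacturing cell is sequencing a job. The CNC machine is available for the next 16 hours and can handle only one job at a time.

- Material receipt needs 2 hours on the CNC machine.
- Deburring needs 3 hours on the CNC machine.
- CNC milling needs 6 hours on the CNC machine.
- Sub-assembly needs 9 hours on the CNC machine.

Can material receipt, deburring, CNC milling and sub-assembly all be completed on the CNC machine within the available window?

No

Running back to back, the jobs need 2 + 3 + 6 + 9 = 20 hours on the CNC machine.
Since 20 > 16, they cannot all fit.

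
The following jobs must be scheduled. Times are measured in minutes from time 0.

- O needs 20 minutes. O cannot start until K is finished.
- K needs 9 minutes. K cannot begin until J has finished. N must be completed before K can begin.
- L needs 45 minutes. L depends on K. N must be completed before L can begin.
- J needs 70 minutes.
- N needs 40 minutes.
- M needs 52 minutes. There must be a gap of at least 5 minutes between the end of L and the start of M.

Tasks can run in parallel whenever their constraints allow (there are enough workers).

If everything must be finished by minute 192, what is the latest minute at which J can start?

11

Nothing follows M; the deadline of minute 192 is its only limit. It must start by 192 − 52 = minute 140.
L feeds into M (must start by minute 140, minus 5-minute gap → minute 135); so L must finish by minute 135 and therefore start by minute 90.
O must finish by minute 192; it takes 20 minutes, so it must start by 192 − 20 = minute 172.
K has several dependents: L (must start by minute 90); O (must start by minute 172). The earliest of those limits is minute 90, so K must start by 90 − 9 = minute 81.
Since K (must start by minute 81) depends on it, J must finish by minute 81. Backing off its 70-minute duration gives a latest start of minute 11.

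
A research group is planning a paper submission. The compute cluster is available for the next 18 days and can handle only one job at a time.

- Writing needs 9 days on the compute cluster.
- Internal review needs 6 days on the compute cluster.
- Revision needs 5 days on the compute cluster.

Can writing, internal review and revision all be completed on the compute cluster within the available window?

Running back to back, the jobs need 9 + 6 + 5 = 20 days on the compute cluster.
Since 20 > 18, they cannot all fit.

No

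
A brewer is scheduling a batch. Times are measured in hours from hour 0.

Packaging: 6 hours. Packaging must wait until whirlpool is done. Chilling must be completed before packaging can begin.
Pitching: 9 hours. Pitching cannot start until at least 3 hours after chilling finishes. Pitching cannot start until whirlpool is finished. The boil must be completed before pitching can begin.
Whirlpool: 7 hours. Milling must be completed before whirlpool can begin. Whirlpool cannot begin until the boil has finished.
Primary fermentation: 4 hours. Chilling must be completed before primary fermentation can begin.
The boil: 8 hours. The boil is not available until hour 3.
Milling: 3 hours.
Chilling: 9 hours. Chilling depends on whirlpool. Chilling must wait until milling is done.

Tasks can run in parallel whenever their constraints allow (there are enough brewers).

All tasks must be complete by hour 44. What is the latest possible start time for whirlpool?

Nothing follows pitching; the deadline of hour 44 is its only limit. It must start by 44 − 9 = hour 35.
To finish by hour 44, primary fermentation (duration 4) must start no later than hour 40.
To finish by hour 44, packaging (duration 6) must start no later than hour 38.
Chilling has several dependents: pitching (must start by hour 35, minus 3-hour gap → hour 32); primary fermentation (must start by hour 40); packaging (must start by hour 38). The earliest of those limits is hour 32, so chilling must start by 32 − 9 = hour 23.
Whirlpool has several dependents: chilling (must start by hour 23); pitching (must start by hour 35); packaging (must start by hour 38). The earliest of those limits is hour 23, so whirlpool must start by 23 − 7 = hour 16.

16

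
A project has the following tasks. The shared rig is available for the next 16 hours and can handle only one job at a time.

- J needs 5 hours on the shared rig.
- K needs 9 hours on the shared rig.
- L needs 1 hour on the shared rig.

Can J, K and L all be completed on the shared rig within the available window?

Running back to back, the jobs need 5 + 9 + 1 = 15 hours on the shared rig.
Since 15 ≤ 16, they fit within the window.

Yes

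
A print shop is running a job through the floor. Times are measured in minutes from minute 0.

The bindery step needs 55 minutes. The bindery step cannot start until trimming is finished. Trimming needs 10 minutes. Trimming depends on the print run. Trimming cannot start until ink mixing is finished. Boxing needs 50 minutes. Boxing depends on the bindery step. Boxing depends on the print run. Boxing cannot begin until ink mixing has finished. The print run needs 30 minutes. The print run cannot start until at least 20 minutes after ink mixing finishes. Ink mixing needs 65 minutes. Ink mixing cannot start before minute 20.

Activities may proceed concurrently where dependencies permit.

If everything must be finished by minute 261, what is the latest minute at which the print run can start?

Nothing follows boxing; the deadline of minute 261 is its only limit. It must start by 261 − 50 = minute 211.
Since boxing (must start by minute 211) depends on it, the bindery step must finish by minute 211. Backing off its 55-minute duration gives a latest start of minute 156.
Trimming must finish before the bindery step (must start by minute 156). With a 10-minute duration, trimming must start by 156 − 10 = minute 146.
The print run must finish in time for trimming (must start by minute 146); boxing (must start by minute 211). The tightest is minute 146, so the print run must start by 146 − 30 = minute 116.

116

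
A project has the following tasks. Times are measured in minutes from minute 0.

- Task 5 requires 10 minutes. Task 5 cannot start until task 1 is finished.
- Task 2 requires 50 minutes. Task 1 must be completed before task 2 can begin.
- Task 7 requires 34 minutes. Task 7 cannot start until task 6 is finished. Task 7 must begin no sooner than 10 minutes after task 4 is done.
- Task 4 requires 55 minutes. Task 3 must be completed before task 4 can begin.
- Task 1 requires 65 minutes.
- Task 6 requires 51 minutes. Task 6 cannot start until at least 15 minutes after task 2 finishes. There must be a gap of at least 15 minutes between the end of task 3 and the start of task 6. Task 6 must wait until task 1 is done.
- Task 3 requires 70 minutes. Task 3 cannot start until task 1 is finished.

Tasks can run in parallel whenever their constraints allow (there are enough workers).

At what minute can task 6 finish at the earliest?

Nothing blocks task 1, so it runs from minute 0 to minute 65.
Task 3 cannot begin until task 1 (finishes minute 65). It runs from minute 65 to 65 + 70 = minute 135.
Task 2 cannot begin until task 1 (finishes minute 65). It runs from minute 65 to 65 + 50 = minute 115.
Task 6 cannot start until task 2 (finishes minute 115, plus 15-minute gap → minute 130); task 3 (finishes minute 135, plus 15-minute gap → minute 150); task 1 (finishes minute 65). The controlling bound is minute 150, so task 6 finishes at 150 + 51 = minute 201.

201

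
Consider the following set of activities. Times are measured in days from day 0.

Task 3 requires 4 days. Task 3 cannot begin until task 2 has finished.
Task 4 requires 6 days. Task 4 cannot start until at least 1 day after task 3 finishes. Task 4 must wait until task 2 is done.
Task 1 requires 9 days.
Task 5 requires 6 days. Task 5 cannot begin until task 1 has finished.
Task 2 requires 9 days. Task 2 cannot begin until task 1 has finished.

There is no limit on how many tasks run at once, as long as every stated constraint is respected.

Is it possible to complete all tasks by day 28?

No

Task 1 has no prerequisites, so it starts at day 0 and finishes at day 9.
After task 1 (finishes day 9), task 5 can start at day 9 and finishes at day 15.
After task 1 (finishes day 9), task 2 can start at day 9 and finishes at day 18.
Task 3 cannot begin until task 2 (finishes day 18). It runs from day 18 to 18 + 4 = day 22.
Task 4 cannot start until task 3 (finishes day 22, plus 1-day gap → day 23); task 2 (finishes day 18). The controlling bound is day 23, so task 4 finishes at 23 + 6 = day 29.
The earliest everything can be done is day 29, which is after the deadline of 28, so it is not possible.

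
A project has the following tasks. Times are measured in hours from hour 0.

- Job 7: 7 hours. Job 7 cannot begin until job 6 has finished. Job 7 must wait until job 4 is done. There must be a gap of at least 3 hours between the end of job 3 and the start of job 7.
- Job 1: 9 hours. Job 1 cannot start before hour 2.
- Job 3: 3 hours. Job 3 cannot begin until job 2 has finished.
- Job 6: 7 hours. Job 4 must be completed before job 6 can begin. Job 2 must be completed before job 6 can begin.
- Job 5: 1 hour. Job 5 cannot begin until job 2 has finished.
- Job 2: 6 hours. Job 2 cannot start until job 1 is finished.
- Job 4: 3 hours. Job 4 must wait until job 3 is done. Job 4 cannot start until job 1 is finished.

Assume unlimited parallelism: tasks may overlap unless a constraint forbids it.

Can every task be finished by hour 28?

Job 1 waits on its own release at hour 2, so it starts at hour 2 and finishes at 2 + 9 = hour 11.
Job 2 waits on job 1 (finishes hour 11), so it starts at hour 11 and finishes at 11 + 6 = hour 17.
Job 5 cannot begin until job 2 (finishes hour 17). It runs from hour 17 to 17 + 1 = hour 18.
Job 3 waits on job 2 (finishes hour 17), so it starts at hour 17 and finishes at 17 + 3 = hour 20.
Job 4 cannot start until job 3 (finishes hour 20); job 1 (finishes hour 11). The controlling bound is hour 20, so job 4 finishes at 20 + 3 = hour 23.
Job 6 has to wait for job 4 (finishes hour 23); job 2 (finishes hour 17). The latest of these is hour 23, so job 6 runs hour 23 to 23 + 7 = hour 30.
Job 7 needs all of job 6 (finishes hour 30); job 4 (finishes hour 23); job 3 (finishes hour 20, plus 3-hour gap → hour 23). That puts its earliest start at hour 30; it finishes at 30 + 7 = hour 37.
The earliest everything can be done is hour 37, which is after the deadline of 28, so it is not possible.

No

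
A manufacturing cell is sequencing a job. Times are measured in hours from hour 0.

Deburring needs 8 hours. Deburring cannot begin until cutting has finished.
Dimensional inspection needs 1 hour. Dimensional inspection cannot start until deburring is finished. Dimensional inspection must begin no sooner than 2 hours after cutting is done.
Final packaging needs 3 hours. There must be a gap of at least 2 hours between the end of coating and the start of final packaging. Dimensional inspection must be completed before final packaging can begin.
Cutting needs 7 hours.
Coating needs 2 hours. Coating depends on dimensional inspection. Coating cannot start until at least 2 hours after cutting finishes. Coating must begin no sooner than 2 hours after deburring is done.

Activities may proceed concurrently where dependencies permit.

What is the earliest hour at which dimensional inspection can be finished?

Nothing blocks cutting, so it runs from hour 0 to hour 7.
Deburring waits on cutting (finishes hour 7), so it starts at hour 7 and finishes at 7 + 8 = hour 15.
Dimensional inspection cannot start until deburring (finishes hour 15); cutting (finishes hour 7, plus 2-hour gap → hour 9). The controlling bound is hour 15, so dimensional inspection finishes at 15 + 1 = hour 16.

16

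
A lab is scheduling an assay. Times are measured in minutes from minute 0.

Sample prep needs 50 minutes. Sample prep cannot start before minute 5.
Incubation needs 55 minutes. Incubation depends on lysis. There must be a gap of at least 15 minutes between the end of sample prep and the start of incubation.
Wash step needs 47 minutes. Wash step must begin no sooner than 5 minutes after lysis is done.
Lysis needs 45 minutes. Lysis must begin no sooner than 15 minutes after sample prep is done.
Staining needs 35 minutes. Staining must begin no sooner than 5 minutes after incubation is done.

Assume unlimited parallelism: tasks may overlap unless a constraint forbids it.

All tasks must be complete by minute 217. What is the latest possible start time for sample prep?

Staining must finish by minute 217; it takes 35 minutes, so it must start by 217 − 35 = minute 182.
Since staining (must start by minute 182, minus 5-minute gap → minute 177) depends on it, incubation must finish by minute 177. Backing off its 55-minute duration gives a latest start of minute 122.
Nothing follows wash step; the deadline of minute 217 is its only limit. It must start by 217 − 47 = minute 170.
Lysis feeds incubation (must start by minute 122); wash step (must start by minute 170, minus 5-minute gap → minute 165). Taking the minimum, lysis must finish by minute 122 and start by 122 − 45 = minute 77.
Sample prep has several dependents: lysis (must start by minute 77, minus 15-minute gap → minute 62); incubation (must start by minute 122, minus 15-minute gap → minute 107). The earliest of those limits is minute 62, so sample prep must start by 62 − 50 = minute 12.

12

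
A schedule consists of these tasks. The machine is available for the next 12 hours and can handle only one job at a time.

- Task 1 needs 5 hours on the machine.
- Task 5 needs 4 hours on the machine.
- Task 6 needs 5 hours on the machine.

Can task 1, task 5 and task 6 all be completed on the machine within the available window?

Running back to back, the jobs need 5 + 4 + 5 = 14 hours on the machine.
Since 14 > 12, they cannot all fit.

No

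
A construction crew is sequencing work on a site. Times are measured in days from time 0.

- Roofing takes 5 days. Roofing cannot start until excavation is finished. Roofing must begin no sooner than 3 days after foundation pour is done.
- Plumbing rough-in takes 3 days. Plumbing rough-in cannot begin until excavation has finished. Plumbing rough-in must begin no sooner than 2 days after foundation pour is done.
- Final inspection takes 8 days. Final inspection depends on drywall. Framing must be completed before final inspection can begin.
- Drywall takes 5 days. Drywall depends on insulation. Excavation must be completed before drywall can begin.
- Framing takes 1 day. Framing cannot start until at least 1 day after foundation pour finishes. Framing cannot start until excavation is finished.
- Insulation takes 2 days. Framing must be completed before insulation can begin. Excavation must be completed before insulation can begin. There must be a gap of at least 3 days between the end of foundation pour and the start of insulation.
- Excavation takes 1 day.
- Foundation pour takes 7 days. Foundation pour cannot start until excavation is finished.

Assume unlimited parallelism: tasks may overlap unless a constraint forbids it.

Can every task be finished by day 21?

No

Excavation can start immediately at day 0; it finishes at day 1.
Foundation pour waits on excavation (finishes day 1), so it starts at day 1 and finishes at 1 + 7 = day 8.
For plumbing rough-in: excavation (finishes day 1); foundation pour (finishes day 8, plus 2-day gap → day 10). Taking the maximum gives a start of day 10, and it finishes at 10 + 3 = day 13.
Roofing needs all of excavation (finishes day 1); foundation pour (finishes day 8, plus 3-day gap → day 11). That puts its earliest start at day 11; it finishes at 11 + 5 = day 16.
Framing cannot start until foundation pour (finishes day 8, plus 1-day gap → day 9); excavation (finishes day 1). The controlling bound is day 9, so framing finishes at 9 + 1 = day 10.
For insulation: framing (finishes day 10); excavation (finishes day 1); foundation pour (finishes day 8, plus 3-day gap → day 11). Taking the maximum gives a start of day 11, and it finishes at 11 + 2 = day 13.
For drywall: insulation (finishes day 13); excavation (finishes day 1). Taking the maximum gives a start of day 13, and it finishes at 13 + 5 = day 18.
Final inspection needs all of drywall (finishes day 18); framing (finishes day 10). That puts its earliest start at day 18; it finishes at 18 + 8 = day 26.
The earliest everything can be done is day 26, which is after the deadline of 21, so it is not possible.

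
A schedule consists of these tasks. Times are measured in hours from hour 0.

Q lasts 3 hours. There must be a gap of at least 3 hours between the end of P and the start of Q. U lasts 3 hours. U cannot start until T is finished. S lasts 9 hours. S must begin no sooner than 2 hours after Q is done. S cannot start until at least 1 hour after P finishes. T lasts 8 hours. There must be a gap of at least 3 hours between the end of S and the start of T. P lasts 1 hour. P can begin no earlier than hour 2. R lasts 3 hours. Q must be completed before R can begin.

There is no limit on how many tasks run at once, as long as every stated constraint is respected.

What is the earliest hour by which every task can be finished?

34

P cannot begin until its own release at hour 2. It runs from hour 2 to 2 + 1 = hour 3.
Q waits on P (finishes hour 3, plus 3-hour gap → hour 6), so it starts at hour 6 and finishes at 6 + 3 = hour 9.
For S: Q (finishes hour 9, plus 2-hour gap → hour 11); P (finishes hour 3, plus 1-hour gap → hour 4). Taking the maximum gives a start of hour 11, and it finishes at 11 + 9 = hour 20.
T waits on S (finishes hour 20, plus 3-hour gap → hour 23), so it starts at hour 23 and finishes at 23 + 8 = hour 31.
U waits on T (finishes hour 31), so it starts at hour 31 and finishes at 31 + 3 = hour 34.
After Q (finishes hour 9), R can start at hour 9 and finishes at hour 12.
All tasks are finished once the last one completes. Finish times: P at 3, Q at 9, R at 12, S at 20, T at 31, U at 34. The latest is hour 34.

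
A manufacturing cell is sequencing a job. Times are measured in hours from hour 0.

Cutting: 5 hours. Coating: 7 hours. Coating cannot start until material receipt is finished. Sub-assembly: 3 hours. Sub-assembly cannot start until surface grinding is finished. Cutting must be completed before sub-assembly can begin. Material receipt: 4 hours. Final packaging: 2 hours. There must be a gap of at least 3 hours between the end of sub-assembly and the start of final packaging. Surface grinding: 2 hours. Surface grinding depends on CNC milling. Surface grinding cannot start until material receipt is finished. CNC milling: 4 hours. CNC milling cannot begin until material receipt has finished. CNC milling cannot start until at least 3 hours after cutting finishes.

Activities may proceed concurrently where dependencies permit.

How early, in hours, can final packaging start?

Cutting can start immediately at hour 0; it finishes at hour 5.
Nothing blocks material receipt, so it runs from hour 0 to hour 4.
CNC milling has to wait for material receipt (finishes hour 4); cutting (finishes hour 5, plus 3-hour gap → hour 8). The latest of these is hour 8, so CNC milling runs hour 8 to 8 + 4 = hour 12.
Surface grinding cannot start until CNC milling (finishes hour 12); material receipt (finishes hour 4). The controlling bound is hour 12, so surface grinding finishes at 12 + 2 = hour 14.
Sub-assembly cannot start until surface grinding (finishes hour 14); cutting (finishes hour 5). The controlling bound is hour 14, so sub-assembly finishes at 14 + 3 = hour 17.
Final packaging waits on sub-assembly (finishes hour 17, plus 3-hour gap → hour 20), so the earliest it can start is hour 20.

20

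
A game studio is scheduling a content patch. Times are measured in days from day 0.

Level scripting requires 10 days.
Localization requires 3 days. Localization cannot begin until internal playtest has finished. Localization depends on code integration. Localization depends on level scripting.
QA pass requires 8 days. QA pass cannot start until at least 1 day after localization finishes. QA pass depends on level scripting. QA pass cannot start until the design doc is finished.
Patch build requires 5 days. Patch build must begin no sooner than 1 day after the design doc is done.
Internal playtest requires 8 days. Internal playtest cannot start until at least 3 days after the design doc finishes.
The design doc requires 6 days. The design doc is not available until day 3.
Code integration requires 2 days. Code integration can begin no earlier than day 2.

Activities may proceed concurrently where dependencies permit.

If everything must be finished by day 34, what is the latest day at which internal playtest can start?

14

QA pass must finish by day 34; it takes 8 days, so it must start by 34 − 8 = day 26.
Localization feeds into QA pass (must start by day 26, minus 1-day gap → day 25); so localization must finish by day 25 and therefore start by day 22.
Internal playtest must finish before localization (must start by day 22). With an 8-day duration, internal playtest must start by 22 − 8 = day 14.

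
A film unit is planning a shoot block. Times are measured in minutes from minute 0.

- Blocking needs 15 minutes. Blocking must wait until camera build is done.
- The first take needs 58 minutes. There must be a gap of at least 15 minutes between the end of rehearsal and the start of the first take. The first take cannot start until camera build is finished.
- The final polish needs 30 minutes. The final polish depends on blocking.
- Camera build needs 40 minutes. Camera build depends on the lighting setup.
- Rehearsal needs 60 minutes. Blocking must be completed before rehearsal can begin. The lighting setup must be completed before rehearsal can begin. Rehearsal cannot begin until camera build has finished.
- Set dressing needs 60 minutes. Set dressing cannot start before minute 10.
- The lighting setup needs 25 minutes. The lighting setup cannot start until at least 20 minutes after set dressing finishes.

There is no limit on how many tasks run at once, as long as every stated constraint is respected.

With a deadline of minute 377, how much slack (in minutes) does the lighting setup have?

74

Set dressing waits on its own release at minute 10, so it starts at minute 10 and finishes at 10 + 60 = minute 70.
The lighting setup waits on set dressing (finishes minute 70, plus 20-minute gap → minute 90), so it starts at minute 90 and finishes at 90 + 25 = minute 115.

Working backward from the deadline:
To finish by minute 377, the first take (duration 58) must start no later than minute 319.
Rehearsal has to be done before the first take (must start by minute 319, minus 15-minute gap → minute 304). That means finishing by minute 304, i.e. starting by 304 − 60 = minute 244.
Nothing follows the final polish; the deadline of minute 377 is its only limit. It must start by 377 − 30 = minute 347.
Blocking feeds rehearsal (must start by minute 244); the final polish (must start by minute 347). Taking the minimum, blocking must finish by minute 244 and start by 244 − 15 = minute 229.
Camera build has several dependents: blocking (must start by minute 229); rehearsal (must start by minute 244); the first take (must start by minute 319). The earliest of those limits is minute 229, so camera build must start by 229 − 40 = minute 189.
The lighting setup must finish in time for camera build (must start by minute 189); rehearsal (must start by minute 244). The tightest is minute 189, so the lighting setup must start by 189 − 25 = minute 164.
So the lighting setup can start as early as minute 90 and as late as minute 164, giving 164 − 90 = 74 minutes of slack.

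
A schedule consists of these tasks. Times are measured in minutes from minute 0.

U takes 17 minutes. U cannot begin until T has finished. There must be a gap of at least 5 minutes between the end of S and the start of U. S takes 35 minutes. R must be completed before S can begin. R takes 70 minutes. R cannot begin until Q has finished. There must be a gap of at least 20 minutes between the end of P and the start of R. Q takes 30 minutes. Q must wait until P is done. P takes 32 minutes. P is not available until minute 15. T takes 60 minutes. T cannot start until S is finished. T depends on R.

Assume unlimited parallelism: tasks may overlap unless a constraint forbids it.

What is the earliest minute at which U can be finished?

P waits on its own release at minute 15, so it starts at minute 15 and finishes at 15 + 32 = minute 47.
Q waits on P (finishes minute 47), so it starts at minute 47 and finishes at 47 + 30 = minute 77.
R cannot start until Q (finishes minute 77); P (finishes minute 47, plus 20-minute gap → minute 67). The controlling bound is minute 77, so R finishes at 77 + 70 = minute 147.
S cannot begin until R (finishes minute 147). It runs from minute 147 to 147 + 35 = minute 182.
T cannot start until S (finishes minute 182); R (finishes minute 147). The controlling bound is minute 182, so T finishes at 182 + 60 = minute 242.
U has to wait for T (finishes minute 242); S (finishes minute 182, plus 5-minute gap → minute 187). The latest of these is minute 242, so U runs minute 242 to 242 + 17 = minute 259.

259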